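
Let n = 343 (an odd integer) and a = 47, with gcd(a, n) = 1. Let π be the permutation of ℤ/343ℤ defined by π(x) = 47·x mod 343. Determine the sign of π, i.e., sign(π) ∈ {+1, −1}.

Orbit of 267 under x↦47x: [267, 201, 186, 167, 303, 178, 134]… (length divides ord_343(47)).
The orbit structure of x ↦ 47x mod 343: 4 orbits of sizes [294, 42, 6, 1].
Σ(ℓ_i−1) = 343−4 = 339; sign = (−1)^339 = -1.

-1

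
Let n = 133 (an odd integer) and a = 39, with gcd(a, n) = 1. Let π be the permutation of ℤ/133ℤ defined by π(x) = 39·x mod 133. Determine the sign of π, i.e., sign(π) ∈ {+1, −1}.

+1

Start at x=58: 58 → 1 → 39 → 58 (one orbit).
Decompose π into cycles: lengths [3, 3, 3, 3, 3, 3, 3, 3, 3, 3, 3, 3, 3, 3, 3, 3, 3, 3, 3, 3, 3, 3, 3, 3, 3, 3, 3, 3, 3, 3, 3, 3, 3, 3, 3, 3, 3, 3, 1, 1, 1, 1, 1, 1, 1, 1, 1, 1, 1, 1, 1, 1, 1, 1, 1, 1, 1] (57 cycles, including the fixed point 0).
57 cycles on 133: each ℓ→(−1)^(ℓ−1), product (−1)^76 = +1.
Zolotarev: (39|133) = +1, matching the cycle-count sign.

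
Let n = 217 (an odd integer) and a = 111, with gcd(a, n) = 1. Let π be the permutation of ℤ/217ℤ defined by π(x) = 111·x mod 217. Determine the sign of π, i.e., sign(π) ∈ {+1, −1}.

Orbit of 78 under x↦111x: [78, 195, 162, 188, 36, 90, 8]… (length divides ord_217(111)).
12 cycles of lengths [30, 30, 30, 30, 30, 30, 15, 15, 2, 2, 2, 1].
217 − 12 = 205 transpositions; sign(π) = (−1)^205 = -1.

-1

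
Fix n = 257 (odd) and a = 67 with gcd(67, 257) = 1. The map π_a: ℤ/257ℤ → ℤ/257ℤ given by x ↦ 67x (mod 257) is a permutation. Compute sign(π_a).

+1

Orbit of 241 under x↦67x: [241, 213, 136, 117, 129, 162, 60]… (length divides ord_257(67)).
5 cycles of lengths [64, 64, 64, 64, 1].
n − c = 257 − 5 = 252; sign = (−1)^252 = +1.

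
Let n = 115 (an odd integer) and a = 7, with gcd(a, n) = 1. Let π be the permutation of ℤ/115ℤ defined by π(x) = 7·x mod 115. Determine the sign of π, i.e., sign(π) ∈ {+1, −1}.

+1

Trace 7: π^k(7) = [7, 49, 113, 101, 17, 4, 28] for k=0..6.
Cycle lengths of π_7 on ℤ/115ℤ: [44, 44, 22, 4, 1]; 5 cycles in total.
115 − 5 = 110 transpositions; sign(π) = (−1)^110 = +1.
(7|115)_J = +1 (Zolotarev's lemma cross-check).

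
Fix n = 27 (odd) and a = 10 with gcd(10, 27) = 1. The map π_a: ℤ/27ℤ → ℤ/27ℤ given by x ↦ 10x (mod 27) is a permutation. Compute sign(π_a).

+1

Start at x=19: 19 → 1 → 10 → 19 (one orbit).
π_10 has 15 disjoint cycles with lengths [3, 3, 3, 3, 3, 3, 1, 1, 1, 1, 1, 1, 1, 1, 1] on {0,…,26}.
15 cycles on 27: each ℓ→(−1)^(ℓ−1), product (−1)^12 = +1.
Via Zolotarev, sign(π_{10}) = (10|27) = +1.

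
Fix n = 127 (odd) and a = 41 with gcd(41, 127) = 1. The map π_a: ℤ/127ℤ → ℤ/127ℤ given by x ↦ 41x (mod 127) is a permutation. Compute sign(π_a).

+1

Start at x=41: 41 → 30 → 87 → 11 → 70 → 76 → 68 → … (one orbit).
Cycle lengths of π_41 on ℤ/127ℤ: [63, 63, 1]; 3 cycles in total.
n − c = 127 − 3 = 124; sign = (−1)^124 = +1.
The Jacobi symbol (41|127) = +1 (Zolotarev) agrees.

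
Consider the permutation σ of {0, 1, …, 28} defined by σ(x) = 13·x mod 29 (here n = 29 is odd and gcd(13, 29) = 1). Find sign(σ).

Start at x=20: 20 → 28 → 16 → 5 → 7 → 4 → 23 → … (one orbit).
Cycle type of π: 14×2 + 1; total 3 cycles.
29 − 3 = 26 transpositions; sign(π) = (−1)^26 = +1.

+1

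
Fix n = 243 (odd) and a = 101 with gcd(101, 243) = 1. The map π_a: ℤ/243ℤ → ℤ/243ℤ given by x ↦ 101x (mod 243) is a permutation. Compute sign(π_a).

Orbit of 94 under x↦101x: [94, 17, 16, 158, 163, 182, 157]… (length divides ord_243(101)).
6 cycles of lengths [162, 54, 18, 6, 2, 1].
n − c = 243 − 6 = 237; sign = (−1)^237 = -1.
The Jacobi symbol (101|243) = -1 (Zolotarev) agrees.

-1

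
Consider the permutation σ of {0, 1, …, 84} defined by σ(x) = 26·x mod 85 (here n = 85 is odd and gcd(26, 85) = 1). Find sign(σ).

+1

Trace 36: π^k(36) = [36, 1, 26, 81, 66, 16, 76] for k=0..6.
Decompose π into cycles: lengths [8, 8, 8, 8, 8, 8, 8, 8, 8, 8, 1, 1, 1, 1, 1] (15 cycles, including the fixed point 0).
Σ(ℓ_i−1) = 85−15 = 70; sign = (−1)^70 = +1.
Via Zolotarev, sign(π_{26}) = (26|85) = +1.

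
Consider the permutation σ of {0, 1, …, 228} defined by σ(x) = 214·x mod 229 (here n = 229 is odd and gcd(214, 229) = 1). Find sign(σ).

+1

Start at x=214: 214 → 225 → 60 → 16 → 218 → 165 → 44 → … (one orbit).
Decompose π into cycles: lengths [19, 19, 19, 19, 19, 19, 19, 19, 19, 19, 19, 19, 1] (13 cycles, including the fixed point 0).
sign(π) = (−1)^{n − #cycles} = (−1)^{229−13} = (−1)^216 = +1.
The Jacobi symbol (214|229) = +1 (Zolotarev) agrees.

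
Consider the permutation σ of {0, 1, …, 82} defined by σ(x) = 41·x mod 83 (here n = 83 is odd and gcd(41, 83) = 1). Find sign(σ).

Trace 10: π^k(10) = [10, 78, 44, 61, 11, 36, 65] for k=0..6.
3 cycles of lengths [41, 41, 1].
sign(π) = (−1)^{n − #cycles} = (−1)^{83−3} = (−1)^80 = +1.
(41|83)_J = +1 (Zolotarev's lemma cross-check).

+1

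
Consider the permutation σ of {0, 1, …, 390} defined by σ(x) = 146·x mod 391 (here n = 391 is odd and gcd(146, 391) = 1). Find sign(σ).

-1

Orbit of 141 under x↦146x: [141, 254, 330, 87, 190, 370, 62]… (length divides ord_391(146)).
6 cycles of lengths [176, 176, 16, 11, 11, 1].
n − c = 391 − 6 = 385; sign = (−1)^385 = -1.
Zolotarev: (146|391) = -1, matching the cycle-count sign.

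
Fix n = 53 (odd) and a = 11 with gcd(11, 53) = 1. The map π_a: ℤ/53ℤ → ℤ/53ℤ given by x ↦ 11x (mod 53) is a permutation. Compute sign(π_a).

Start at x=29: 29 → 1 → 11 → 15 → 6 → 13 → 37 → … (one orbit).
Cycle lengths of π_11 on ℤ/53ℤ: [26, 26, 1]; 3 cycles in total.
Σ(ℓ_i−1) = 53−3 = 50; sign = (−1)^50 = +1.

+1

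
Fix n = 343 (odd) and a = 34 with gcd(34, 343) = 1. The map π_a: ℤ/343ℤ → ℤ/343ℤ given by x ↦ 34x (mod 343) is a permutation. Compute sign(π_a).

Start at x=223: 223 → 36 → 195 → 113 → 69 → 288 → 188 → … (one orbit).
The orbit structure of x ↦ 34x mod 343: 10 orbits of sizes [98, 98, 98, 14, 14, 14, 2, 2, 2, 1].
10 cycles on 343: each ℓ→(−1)^(ℓ−1), product (−1)^333 = -1.

-1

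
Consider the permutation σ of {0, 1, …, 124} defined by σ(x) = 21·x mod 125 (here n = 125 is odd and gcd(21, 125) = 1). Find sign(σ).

+1

Start at x=116: 116 → 61 → 31 → 26 → 46 → 91 → 36 → … (one orbit).
π_21 has 13 disjoint cycles with lengths [25, 25, 25, 25, 5, 5, 5, 5, 1, 1, 1, 1, 1] on {0,…,124}.
Σ(ℓ_i−1) = 125−13 = 112; sign = (−1)^112 = +1.
Zolotarev: (21|125) = +1, matching the cycle-count sign.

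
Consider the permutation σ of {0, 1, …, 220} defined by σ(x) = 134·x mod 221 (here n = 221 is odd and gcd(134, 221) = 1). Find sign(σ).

+1

Start at x=120: 120 → 168 → 191 → 179 → 118 → 121 → 81 → … (one orbit).
π_134 has 13 disjoint cycles with lengths [24, 24, 24, 24, 24, 24, 24, 24, 8, 8, 6, 6, 1] on {0,…,220}.
Σ(ℓ_i−1) = 221−13 = 208; sign = (−1)^208 = +1.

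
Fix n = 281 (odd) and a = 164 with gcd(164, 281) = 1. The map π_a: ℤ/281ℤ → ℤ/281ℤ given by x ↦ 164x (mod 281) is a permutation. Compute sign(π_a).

Trace 251: π^k(251) = [251, 138, 152, 200, 204, 17, 259] for k=0..6.
The orbit structure of x ↦ 164x mod 281: 2 orbits of sizes [280, 1].
n − c = 281 − 2 = 279; sign = (−1)^279 = -1.
Via Zolotarev, sign(π_{164}) = (164|281) = -1.

-1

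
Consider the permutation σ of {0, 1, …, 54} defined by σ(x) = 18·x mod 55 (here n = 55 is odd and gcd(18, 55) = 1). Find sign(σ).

Orbit of 16 under x↦18x: [16, 13, 14, 32, 26, 28, 9]… (length divides ord_55(18)).
Cycle type of π: 20×2 + 10 + 4 + 1; total 5 cycles.
With 5 cycles on 55 points, sign = (−1)^{55−5} = +1.
Via Zolotarev, sign(π_{18}) = (18|55) = +1.

+1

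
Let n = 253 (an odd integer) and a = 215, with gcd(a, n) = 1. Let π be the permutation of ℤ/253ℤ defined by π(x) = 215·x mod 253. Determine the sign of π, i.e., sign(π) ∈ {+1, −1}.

-1

Trace 238: π^k(238) = [238, 64, 98, 71, 85, 59, 35] for k=0..6.
The orbit structure of x ↦ 215x mod 253: 6 orbits of sizes [110, 110, 11, 11, 10, 1].
Σ(ℓ_i−1) = 253−6 = 247; sign = (−1)^247 = -1.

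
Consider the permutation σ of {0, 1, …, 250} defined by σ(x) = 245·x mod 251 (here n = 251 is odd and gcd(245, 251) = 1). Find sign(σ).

Start at x=180: 180 → 175 → 205 → 25 → 101 → 147 → 122 → … (one orbit).
The orbit structure of x ↦ 245x mod 251: 3 orbits of sizes [125, 125, 1].
n − c = 251 − 3 = 248; sign = (−1)^248 = +1.
Check: (245/251) = +1 by Zolotarev.

+1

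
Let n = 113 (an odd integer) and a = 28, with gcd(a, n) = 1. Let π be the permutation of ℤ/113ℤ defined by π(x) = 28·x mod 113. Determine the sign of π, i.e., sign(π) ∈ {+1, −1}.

+1

Trace 106: π^k(106) = [106, 30, 49, 16, 109, 1, 28] for k=0..6.
Cycle type of π: 7×16 + 1; total 17 cycles.
With 17 cycles on 113 points, sign = (−1)^{113−17} = +1.
Via Zolotarev, sign(π_{28}) = (28|113) = +1.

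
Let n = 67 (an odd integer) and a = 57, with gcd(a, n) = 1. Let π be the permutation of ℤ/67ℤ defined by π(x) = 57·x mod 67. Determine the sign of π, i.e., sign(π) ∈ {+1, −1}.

Trace 36: π^k(36) = [36, 42, 49, 46, 9, 44, 29] for k=0..6.
Cycle type of π: 66 + 1; total 2 cycles.
Σ(ℓ_i−1) = 67−2 = 65; sign = (−1)^65 = -1.

-1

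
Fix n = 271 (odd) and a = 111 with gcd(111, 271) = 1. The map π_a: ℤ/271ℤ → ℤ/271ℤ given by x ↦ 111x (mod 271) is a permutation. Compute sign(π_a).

Start at x=183: 183 → 259 → 23 → 114 → 188 → 1 → 111 → … (one orbit).
π_111 has 6 disjoint cycles with lengths [54, 54, 54, 54, 54, 1] on {0,…,270}.
Σ(ℓ_i−1) = 271−6 = 265; sign = (−1)^265 = -1.
The Jacobi symbol (111|271) = -1 (Zolotarev) agrees.

-1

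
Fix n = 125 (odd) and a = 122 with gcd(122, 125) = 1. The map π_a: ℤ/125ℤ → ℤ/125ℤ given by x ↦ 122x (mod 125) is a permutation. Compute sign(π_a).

Orbit of 33 under x↦122x: [33, 26, 47, 109, 48, 106, 57]… (length divides ord_125(122)).
Cycle type of π: 100 + 20 + 4 + 1; total 4 cycles.
125 − 4 = 121 transpositions; sign(π) = (−1)^121 = -1.
The Jacobi symbol (122|125) = -1 (Zolotarev) agrees.

-1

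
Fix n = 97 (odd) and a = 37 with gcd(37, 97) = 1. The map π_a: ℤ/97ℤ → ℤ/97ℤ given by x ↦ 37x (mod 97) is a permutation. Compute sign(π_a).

-1

Trace 22: π^k(22) = [22, 38, 48, 30, 43, 39, 85] for k=0..6.
2 cycles of lengths [96, 1].
n − c = 97 − 2 = 95; sign = (−1)^95 = -1.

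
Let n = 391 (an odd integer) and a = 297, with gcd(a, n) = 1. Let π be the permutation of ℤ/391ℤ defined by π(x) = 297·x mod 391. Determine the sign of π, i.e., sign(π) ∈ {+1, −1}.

-1

Orbit of 98 under x↦297x: [98, 172, 254, 366, 4, 15, 154]… (length divides ord_391(297)).
Cycle type of π: 88×4 + 22 + 8×2 + 1; total 8 cycles.
8 cycles on 391: each ℓ→(−1)^(ℓ−1), product (−1)^383 = -1.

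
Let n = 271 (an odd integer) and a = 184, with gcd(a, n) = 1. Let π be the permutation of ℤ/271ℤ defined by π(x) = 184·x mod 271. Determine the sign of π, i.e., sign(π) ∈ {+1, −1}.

Start at x=262: 262 → 241 → 171 → 28 → 3 → 10 → 214 → … (one orbit).
π_184 has 10 disjoint cycles with lengths [30, 30, 30, 30, 30, 30, 30, 30, 30, 1] on {0,…,270}.
n − c = 271 − 10 = 261; sign = (−1)^261 = -1.

-1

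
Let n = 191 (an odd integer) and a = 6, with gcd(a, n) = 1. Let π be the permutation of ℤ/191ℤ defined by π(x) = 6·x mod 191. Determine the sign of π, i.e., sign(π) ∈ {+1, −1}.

+1

Trace 154: π^k(154) = [154, 160, 5, 30, 180, 125, 177] for k=0..6.
11 cycles of lengths [19, 19, 19, 19, 19, 19, 19, 19, 19, 19, 1].
191 − 11 = 180 transpositions; sign(π) = (−1)^180 = +1.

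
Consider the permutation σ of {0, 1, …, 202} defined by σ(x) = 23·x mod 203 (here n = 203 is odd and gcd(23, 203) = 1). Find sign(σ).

Trace 141: π^k(141) = [141, 198, 88, 197, 65, 74, 78] for k=0..6.
15 cycles of lengths [21, 21, 21, 21, 21, 21, 21, 21, 7, 7, 7, 7, 3, 3, 1].
Σ(ℓ_i−1) = 203−15 = 188; sign = (−1)^188 = +1.

+1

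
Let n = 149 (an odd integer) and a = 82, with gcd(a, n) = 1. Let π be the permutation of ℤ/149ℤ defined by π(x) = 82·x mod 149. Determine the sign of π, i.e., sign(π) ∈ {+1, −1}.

+1

Orbit of 80 under x↦82x: [80, 4, 30, 76, 123, 103, 102]… (length divides ord_149(82)).
3 cycles of lengths [74, 74, 1].
3 cycles on 149: each ℓ→(−1)^(ℓ−1), product (−1)^146 = +1.
The Jacobi symbol (82|149) = +1 (Zolotarev) agrees.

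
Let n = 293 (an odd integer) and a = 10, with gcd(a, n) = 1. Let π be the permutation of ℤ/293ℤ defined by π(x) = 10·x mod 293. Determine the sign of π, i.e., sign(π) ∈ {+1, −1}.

+1

Orbit of 247 under x↦10x: [247, 126, 88, 1, 10, 100, 121]… (length divides ord_293(10)).
Cycle lengths of π_10 on ℤ/293ℤ: [146, 146, 1]; 3 cycles in total.
n − c = 293 − 3 = 290; sign = (−1)^290 = +1.
Check: (10/293) = +1 by Zolotarev.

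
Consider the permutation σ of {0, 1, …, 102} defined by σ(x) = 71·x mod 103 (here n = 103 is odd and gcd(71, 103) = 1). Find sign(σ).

-1

Start at x=6: 6 → 14 → 67 → 19 → 10 → 92 → 43 → … (one orbit).
π_71 has 2 disjoint cycles with lengths [102, 1] on {0,…,102}.
sign(π) = (−1)^{n − #cycles} = (−1)^{103−2} = (−1)^101 = -1.
Zolotarev: (71|103) = -1, matching the cycle-count sign.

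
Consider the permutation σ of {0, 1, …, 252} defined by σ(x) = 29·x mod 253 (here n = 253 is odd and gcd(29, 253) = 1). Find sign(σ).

Orbit of 163 under x↦29x: [163, 173, 210, 18, 16, 211, 47]… (length divides ord_253(29)).
6 cycles of lengths [110, 110, 11, 11, 10, 1].
Σ(ℓ_i−1) = 253−6 = 247; sign = (−1)^247 = -1.

-1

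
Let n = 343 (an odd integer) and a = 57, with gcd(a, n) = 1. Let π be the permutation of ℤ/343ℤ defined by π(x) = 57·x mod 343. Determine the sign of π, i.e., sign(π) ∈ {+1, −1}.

+1

Start at x=29: 29 → 281 → 239 → 246 → 302 → 64 → 218 → … (one orbit).
Decompose π into cycles: lengths [49, 49, 49, 49, 49, 49, 7, 7, 7, 7, 7, 7, 1, 1, 1, 1, 1, 1, 1] (19 cycles, including the fixed point 0).
sign(π) = (−1)^{n − #cycles} = (−1)^{343−19} = (−1)^324 = +1.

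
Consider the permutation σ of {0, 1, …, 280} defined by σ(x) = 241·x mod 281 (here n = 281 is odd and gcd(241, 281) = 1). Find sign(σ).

+1

Trace 153: π^k(153) = [153, 62, 49, 7, 1, 241, 195] for k=0..6.
π_241 has 15 disjoint cycles with lengths [20, 20, 20, 20, 20, 20, 20, 20, 20, 20, 20, 20, 20, 20, 1] on {0,…,280}.
With 15 cycles on 281 points, sign = (−1)^{281−15} = +1.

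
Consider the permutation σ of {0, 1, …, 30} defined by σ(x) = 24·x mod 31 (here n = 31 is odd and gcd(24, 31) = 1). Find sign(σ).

-1

Orbit of 18 under x↦24x: [18, 29, 14, 26, 4, 3, 10]… (length divides ord_31(24)).
Cycle type of π: 30 + 1; total 2 cycles.
With 2 cycles on 31 points, sign = (−1)^{31−2} = -1.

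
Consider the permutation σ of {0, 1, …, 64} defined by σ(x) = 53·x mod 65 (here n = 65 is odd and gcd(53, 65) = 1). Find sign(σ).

-1

Orbit of 27 under x↦53x: [27, 1, 53, 14]… (length divides ord_65(53)).
The orbit structure of x ↦ 53x mod 65: 26 orbits of sizes [4, 4, 4, 4, 4, 4, 4, 4, 4, 4, 4, 4, 4, 1, 1, 1, 1, 1, 1, 1, 1, 1, 1, 1, 1, 1].
sign(π) = (−1)^{n − #cycles} = (−1)^{65−26} = (−1)^39 = -1.
The Jacobi symbol (53|65) = -1 (Zolotarev) agrees.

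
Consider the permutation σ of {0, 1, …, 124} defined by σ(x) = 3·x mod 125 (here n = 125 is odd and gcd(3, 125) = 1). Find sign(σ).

-1

Start at x=54: 54 → 37 → 111 → 83 → 124 → 122 → 116 → … (one orbit).
π_3 has 4 disjoint cycles with lengths [100, 20, 4, 1] on {0,…,124}.
125 − 4 = 121 transpositions; sign(π) = (−1)^121 = -1.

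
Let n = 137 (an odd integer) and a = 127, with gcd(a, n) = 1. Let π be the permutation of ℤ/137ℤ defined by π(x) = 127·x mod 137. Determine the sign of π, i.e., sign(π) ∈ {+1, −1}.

Start at x=100: 100 → 96 → 136 → 10 → 37 → 41 → 1 → … (one orbit).
18 cycles of lengths [8, 8, 8, 8, 8, 8, 8, 8, 8, 8, 8, 8, 8, 8, 8, 8, 8, 1].
n − c = 137 − 18 = 119; sign = (−1)^119 = -1.
Zolotarev: (127|137) = -1, matching the cycle-count sign.

-1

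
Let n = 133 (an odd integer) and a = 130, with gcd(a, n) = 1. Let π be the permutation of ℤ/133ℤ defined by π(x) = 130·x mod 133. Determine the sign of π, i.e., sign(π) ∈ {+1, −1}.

Orbit of 9 under x↦130x: [9, 106, 81, 23, 64, 74, 44]… (length divides ord_133(130)).
Cycle lengths of π_130 on ℤ/133ℤ: [9, 9, 9, 9, 9, 9, 9, 9, 9, 9, 9, 9, 9, 9, 3, 3, 1]; 17 cycles in total.
Σ(ℓ_i−1) = 133−17 = 116; sign = (−1)^116 = +1.
Check: (130/133) = +1 by Zolotarev.

+1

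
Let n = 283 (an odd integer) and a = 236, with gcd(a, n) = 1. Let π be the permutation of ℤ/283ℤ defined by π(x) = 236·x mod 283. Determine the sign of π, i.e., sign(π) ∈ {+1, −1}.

Orbit of 185 under x↦236x: [185, 78, 13, 238, 134, 211, 271]… (length divides ord_283(236)).
3 cycles of lengths [141, 141, 1].
sign(π) = (−1)^{n − #cycles} = (−1)^{283−3} = (−1)^280 = +1.
Via Zolotarev, sign(π_{236}) = (236|283) = +1.

+1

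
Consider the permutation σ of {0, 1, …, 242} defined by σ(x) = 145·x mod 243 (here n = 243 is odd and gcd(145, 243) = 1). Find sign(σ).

Start at x=19: 19 → 82 → 226 → 208 → 28 → 172 → 154 → … (one orbit).
Cycle type of π: 27×6 + 9×6 + 3×6 + 1×9; total 27 cycles.
Σ(ℓ_i−1) = 243−27 = 216; sign = (−1)^216 = +1.
Check: (145/243) = +1 by Zolotarev.

+1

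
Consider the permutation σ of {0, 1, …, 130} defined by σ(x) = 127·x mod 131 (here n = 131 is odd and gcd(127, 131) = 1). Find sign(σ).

Start at x=39: 39 → 106 → 100 → 124 → 28 → 19 → 55 → … (one orbit).
The orbit structure of x ↦ 127x mod 131: 2 orbits of sizes [130, 1].
With 2 cycles on 131 points, sign = (−1)^{131−2} = -1.
Zolotarev: (127|131) = -1, matching the cycle-count sign.

-1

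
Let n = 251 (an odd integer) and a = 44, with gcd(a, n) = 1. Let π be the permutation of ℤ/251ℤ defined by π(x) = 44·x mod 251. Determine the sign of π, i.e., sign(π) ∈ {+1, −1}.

-1

Start at x=196: 196 → 90 → 195 → 46 → 16 → 202 → 103 → … (one orbit).
Cycle type of π: 250 + 1; total 2 cycles.
With 2 cycles on 251 points, sign = (−1)^{251−2} = -1.
The Jacobi symbol (44|251) = -1 (Zolotarev) agrees.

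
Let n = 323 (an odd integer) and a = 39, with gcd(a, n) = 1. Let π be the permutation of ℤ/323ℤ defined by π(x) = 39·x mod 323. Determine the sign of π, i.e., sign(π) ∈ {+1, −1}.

Orbit of 96 under x↦39x: [96, 191, 20, 134, 58, 1, 39]… (length divides ord_323(39)).
The orbit structure of x ↦ 39x mod 323: 38 orbits of sizes [16, 16, 16, 16, 16, 16, 16, 16, 16, 16, 16, 16, 16, 16, 16, 16, 16, 16, 16, 1, 1, 1, 1, 1, 1, 1, 1, 1, 1, 1, 1, 1, 1, 1, 1, 1, 1, 1].
323 − 38 = 285 transpositions; sign(π) = (−1)^285 = -1.

-1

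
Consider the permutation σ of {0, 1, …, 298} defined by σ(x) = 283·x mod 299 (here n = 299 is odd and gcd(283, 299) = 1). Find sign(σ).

-1

Orbit of 94 under x↦283x: [94, 290, 144, 88, 87, 103, 146]… (length divides ord_299(283)).
π_283 has 8 disjoint cycles with lengths [66, 66, 66, 66, 22, 6, 6, 1] on {0,…,298}.
8 cycles on 299: each ℓ→(−1)^(ℓ−1), product (−1)^291 = -1.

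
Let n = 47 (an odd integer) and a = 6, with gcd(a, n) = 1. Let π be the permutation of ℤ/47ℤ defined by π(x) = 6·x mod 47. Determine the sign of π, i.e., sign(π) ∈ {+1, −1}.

+1

Orbit of 42 under x↦6x: [42, 17, 8, 1, 6, 36, 28]… (length divides ord_47(6)).
The orbit structure of x ↦ 6x mod 47: 3 orbits of sizes [23, 23, 1].
sign(π) = (−1)^{n − #cycles} = (−1)^{47−3} = (−1)^44 = +1.
Via Zolotarev, sign(π_{6}) = (6|47) = +1.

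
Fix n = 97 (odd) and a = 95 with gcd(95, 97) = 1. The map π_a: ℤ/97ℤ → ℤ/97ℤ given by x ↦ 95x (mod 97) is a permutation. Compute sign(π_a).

Start at x=6: 6 → 85 → 24 → 49 → 96 → 2 → 93 → … (one orbit).
3 cycles of lengths [48, 48, 1].
sign(π) = (−1)^{n − #cycles} = (−1)^{97−3} = (−1)^94 = +1.

+1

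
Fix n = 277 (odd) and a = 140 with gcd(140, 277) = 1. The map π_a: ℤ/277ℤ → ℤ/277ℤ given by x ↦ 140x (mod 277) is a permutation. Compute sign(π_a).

Trace 70: π^k(70) = [70, 105, 19, 167, 112, 168, 252] for k=0..6.
Cycle type of π: 276 + 1; total 2 cycles.
277 − 2 = 275 transpositions; sign(π) = (−1)^275 = -1.
The Jacobi symbol (140|277) = -1 (Zolotarev) agrees.

-1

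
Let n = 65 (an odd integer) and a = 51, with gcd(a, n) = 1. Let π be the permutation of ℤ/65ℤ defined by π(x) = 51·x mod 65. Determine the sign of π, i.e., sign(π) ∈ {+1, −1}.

+1

Trace 51: π^k(51) = [51, 1] for k=0..1.
Cycle lengths of π_51 on ℤ/65ℤ: [2, 2, 2, 2, 2, 2, 2, 2, 2, 2, 2, 2, 2, 2, 2, 2, 2, 2, 2, 2, 2, 2, 2, 2, 2, 2, 2, 2, 2, 2, 1, 1, 1, 1, 1]; 35 cycles in total.
65 − 35 = 30 transpositions; sign(π) = (−1)^30 = +1.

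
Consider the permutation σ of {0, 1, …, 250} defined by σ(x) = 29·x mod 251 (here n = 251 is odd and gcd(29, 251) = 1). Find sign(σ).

-1

Orbit of 171 under x↦29x: [171, 190, 239, 154, 199, 249, 193]… (length divides ord_251(29)).
Cycle type of π: 250 + 1; total 2 cycles.
251 − 2 = 249 transpositions; sign(π) = (−1)^249 = -1.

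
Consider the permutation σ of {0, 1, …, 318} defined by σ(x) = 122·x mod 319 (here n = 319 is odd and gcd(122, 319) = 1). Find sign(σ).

+1

Trace 78: π^k(78) = [78, 265, 111, 144, 23, 254, 45] for k=0..6.
π_122 has 33 disjoint cycles with lengths [14, 14, 14, 14, 14, 14, 14, 14, 14, 14, 14, 14, 14, 14, 14, 14, 14, 14, 14, 14, 14, 14, 1, 1, 1, 1, 1, 1, 1, 1, 1, 1, 1] on {0,…,318}.
sign(π) = (−1)^{n − #cycles} = (−1)^{319−33} = (−1)^286 = +1.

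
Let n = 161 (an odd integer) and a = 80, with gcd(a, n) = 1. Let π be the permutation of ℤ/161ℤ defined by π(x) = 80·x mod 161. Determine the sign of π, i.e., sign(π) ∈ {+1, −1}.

+1

Orbit of 125 under x↦80x: [125, 18, 152, 85, 38, 142, 90]… (length divides ord_161(80)).
5 cycles of lengths [66, 66, 22, 6, 1].
161 − 5 = 156 transpositions; sign(π) = (−1)^156 = +1.
The Jacobi symbol (80|161) = +1 (Zolotarev) agrees.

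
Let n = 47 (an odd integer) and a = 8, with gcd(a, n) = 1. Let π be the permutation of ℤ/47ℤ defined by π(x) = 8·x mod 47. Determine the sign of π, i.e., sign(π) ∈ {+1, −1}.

Start at x=16: 16 → 34 → 37 → 14 → 18 → 3 → 24 → … (one orbit).
3 cycles of lengths [23, 23, 1].
47 − 3 = 44 transpositions; sign(π) = (−1)^44 = +1.
Via Zolotarev, sign(π_{8}) = (8|47) = +1.

+1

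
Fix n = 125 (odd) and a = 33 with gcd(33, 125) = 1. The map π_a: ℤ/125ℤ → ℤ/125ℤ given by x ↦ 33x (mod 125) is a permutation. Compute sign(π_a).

Start at x=112: 112 → 71 → 93 → 69 → 27 → 16 → 28 → … (one orbit).
Cycle lengths of π_33 on ℤ/125ℤ: [100, 20, 4, 1]; 4 cycles in total.
With 4 cycles on 125 points, sign = (−1)^{125−4} = -1.

-1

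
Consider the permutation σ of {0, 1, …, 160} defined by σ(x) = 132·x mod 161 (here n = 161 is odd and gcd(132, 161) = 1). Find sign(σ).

+1

Trace 20: π^k(20) = [20, 64, 76, 50, 160, 29, 125] for k=0..6.
π_132 has 11 disjoint cycles with lengths [22, 22, 22, 22, 22, 22, 22, 2, 2, 2, 1] on {0,…,160}.
Σ(ℓ_i−1) = 161−11 = 150; sign = (−1)^150 = +1.
(132|161)_J = +1 (Zolotarev's lemma cross-check).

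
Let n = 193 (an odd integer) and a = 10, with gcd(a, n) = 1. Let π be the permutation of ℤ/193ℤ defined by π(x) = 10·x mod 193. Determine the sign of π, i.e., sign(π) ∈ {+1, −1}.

-1

Start at x=179: 179 → 53 → 144 → 89 → 118 → 22 → 27 → … (one orbit).
The orbit structure of x ↦ 10x mod 193: 2 orbits of sizes [192, 1].
n − c = 193 − 2 = 191; sign = (−1)^191 = -1.
Via Zolotarev, sign(π_{10}) = (10|193) = -1.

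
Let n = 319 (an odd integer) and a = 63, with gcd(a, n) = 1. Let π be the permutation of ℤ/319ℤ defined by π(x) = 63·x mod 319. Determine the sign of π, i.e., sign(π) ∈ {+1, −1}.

-1

Orbit of 111 under x↦63x: [111, 294, 20, 303, 268, 296, 146]… (length divides ord_319(63)).
π_63 has 8 disjoint cycles with lengths [70, 70, 70, 70, 14, 14, 10, 1] on {0,…,318}.
8 cycles on 319: each ℓ→(−1)^(ℓ−1), product (−1)^311 = -1.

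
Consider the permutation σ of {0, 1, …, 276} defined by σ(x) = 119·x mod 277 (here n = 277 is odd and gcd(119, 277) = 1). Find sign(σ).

-1

Orbit of 227 under x↦119x: [227, 144, 239, 187, 93, 264, 115]… (length divides ord_277(119)).
π_119 has 2 disjoint cycles with lengths [276, 1] on {0,…,276}.
Σ(ℓ_i−1) = 277−2 = 275; sign = (−1)^275 = -1.
Via Zolotarev, sign(π_{119}) = (119|277) = -1.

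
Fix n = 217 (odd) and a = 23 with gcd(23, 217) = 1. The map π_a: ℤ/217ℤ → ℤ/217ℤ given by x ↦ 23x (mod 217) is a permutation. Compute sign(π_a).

-1

Trace 184: π^k(184) = [184, 109, 120, 156, 116, 64, 170] for k=0..6.
Cycle type of π: 30×6 + 10×3 + 3×2 + 1; total 12 cycles.
217 − 12 = 205 transpositions; sign(π) = (−1)^205 = -1.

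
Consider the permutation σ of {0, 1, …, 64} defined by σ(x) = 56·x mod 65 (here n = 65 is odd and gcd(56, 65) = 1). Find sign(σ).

+1

Orbit of 56 under x↦56x: [56, 16, 51, 61, 36, 1]… (length divides ord_65(56)).
Decompose π into cycles: lengths [6, 6, 6, 6, 6, 6, 6, 6, 6, 6, 1, 1, 1, 1, 1] (15 cycles, including the fixed point 0).
With 15 cycles on 65 points, sign = (−1)^{65−15} = +1.
Via Zolotarev, sign(π_{56}) = (56|65) = +1.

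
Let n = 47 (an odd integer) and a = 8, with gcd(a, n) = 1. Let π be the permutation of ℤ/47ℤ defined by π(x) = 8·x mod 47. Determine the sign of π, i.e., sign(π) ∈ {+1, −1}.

+1

Trace 12: π^k(12) = [12, 2, 16, 34, 37, 14, 18] for k=0..6.
Cycle lengths of π_8 on ℤ/47ℤ: [23, 23, 1]; 3 cycles in total.
Σ(ℓ_i−1) = 47−3 = 44; sign = (−1)^44 = +1.
(8|47)_J = +1 (Zolotarev's lemma cross-check).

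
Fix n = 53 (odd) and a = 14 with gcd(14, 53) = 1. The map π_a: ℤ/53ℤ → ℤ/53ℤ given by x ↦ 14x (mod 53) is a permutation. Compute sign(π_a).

Orbit of 6 under x↦14x: [6, 31, 10, 34, 52, 39, 16]… (length divides ord_53(14)).
Cycle lengths of π_14 on ℤ/53ℤ: [52, 1]; 2 cycles in total.
Σ(ℓ_i−1) = 53−2 = 51; sign = (−1)^51 = -1.
The Jacobi symbol (14|53) = -1 (Zolotarev) agrees.

-1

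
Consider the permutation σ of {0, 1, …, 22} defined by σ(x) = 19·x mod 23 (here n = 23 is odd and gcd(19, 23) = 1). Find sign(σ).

Start at x=20: 20 → 12 → 21 → 8 → 14 → 13 → 17 → … (one orbit).
2 cycles of lengths [22, 1].
sign(π) = (−1)^{n − #cycles} = (−1)^{23−2} = (−1)^21 = -1.

-1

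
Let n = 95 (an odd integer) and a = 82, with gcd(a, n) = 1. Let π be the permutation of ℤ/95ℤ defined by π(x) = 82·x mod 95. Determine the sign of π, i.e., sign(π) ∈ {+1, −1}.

Start at x=43: 43 → 11 → 47 → 54 → 58 → 6 → 17 → … (one orbit).
Decompose π into cycles: lengths [36, 36, 9, 9, 4, 1] (6 cycles, including the fixed point 0).
With 6 cycles on 95 points, sign = (−1)^{95−6} = -1.
The Jacobi symbol (82|95) = -1 (Zolotarev) agrees.

-1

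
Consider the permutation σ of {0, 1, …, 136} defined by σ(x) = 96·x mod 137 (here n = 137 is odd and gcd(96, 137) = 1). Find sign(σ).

Start at x=10: 10 → 1 → 96 → 37 → 127 → 136 → 41 → … (one orbit).
π_96 has 18 disjoint cycles with lengths [8, 8, 8, 8, 8, 8, 8, 8, 8, 8, 8, 8, 8, 8, 8, 8, 8, 1] on {0,…,136}.
sign(π) = (−1)^{n − #cycles} = (−1)^{137−18} = (−1)^119 = -1.

-1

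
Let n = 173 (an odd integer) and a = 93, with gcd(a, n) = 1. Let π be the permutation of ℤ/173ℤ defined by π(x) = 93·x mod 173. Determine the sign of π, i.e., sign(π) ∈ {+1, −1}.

Trace 172: π^k(172) = [172, 80, 1, 93] for k=0..3.
Cycle type of π: 4×43 + 1; total 44 cycles.
sign(π) = (−1)^{n − #cycles} = (−1)^{173−44} = (−1)^129 = -1.

-1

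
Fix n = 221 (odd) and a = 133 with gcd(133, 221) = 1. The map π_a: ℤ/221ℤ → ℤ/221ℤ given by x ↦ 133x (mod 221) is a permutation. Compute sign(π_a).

-1

Start at x=146: 146 → 191 → 209 → 172 → 113 → 1 → 133 → … (one orbit).
Cycle type of π: 48×4 + 16 + 3×4 + 1; total 10 cycles.
With 10 cycles on 221 points, sign = (−1)^{221−10} = -1.
Zolotarev: (133|221) = -1, matching the cycle-count sign.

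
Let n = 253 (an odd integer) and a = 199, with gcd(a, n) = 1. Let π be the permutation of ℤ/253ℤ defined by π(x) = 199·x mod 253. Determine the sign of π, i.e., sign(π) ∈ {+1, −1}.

-1

Trace 89: π^k(89) = [89, 1, 199, 133, 155, 232, 122] for k=0..6.
Decompose π into cycles: lengths [22, 22, 22, 22, 22, 22, 22, 22, 22, 22, 22, 1, 1, 1, 1, 1, 1, 1, 1, 1, 1, 1] (22 cycles, including the fixed point 0).
Σ(ℓ_i−1) = 253−22 = 231; sign = (−1)^231 = -1.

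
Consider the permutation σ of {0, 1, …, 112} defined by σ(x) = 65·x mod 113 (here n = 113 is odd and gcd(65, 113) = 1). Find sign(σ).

-1

Trace 112: π^k(112) = [112, 48, 69, 78, 98, 42, 18] for k=0..6.
π_65 has 8 disjoint cycles with lengths [16, 16, 16, 16, 16, 16, 16, 1] on {0,…,112}.
With 8 cycles on 113 points, sign = (−1)^{113−8} = -1.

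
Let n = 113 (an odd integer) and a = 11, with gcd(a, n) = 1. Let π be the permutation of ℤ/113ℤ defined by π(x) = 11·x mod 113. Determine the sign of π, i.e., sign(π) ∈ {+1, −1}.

+1

Start at x=22: 22 → 16 → 63 → 15 → 52 → 7 → 77 → … (one orbit).
Cycle lengths of π_11 on ℤ/113ℤ: [56, 56, 1]; 3 cycles in total.
sign(π) = (−1)^{n − #cycles} = (−1)^{113−3} = (−1)^110 = +1.
Check: (11/113) = +1 by Zolotarev.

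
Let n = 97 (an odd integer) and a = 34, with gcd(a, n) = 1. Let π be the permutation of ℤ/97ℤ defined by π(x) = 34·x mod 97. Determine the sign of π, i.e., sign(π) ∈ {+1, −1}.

Trace 42: π^k(42) = [42, 70, 52, 22, 69, 18, 30] for k=0..6.
The orbit structure of x ↦ 34x mod 97: 4 orbits of sizes [32, 32, 32, 1].
With 4 cycles on 97 points, sign = (−1)^{97−4} = -1.
Zolotarev: (34|97) = -1, matching the cycle-count sign.

-1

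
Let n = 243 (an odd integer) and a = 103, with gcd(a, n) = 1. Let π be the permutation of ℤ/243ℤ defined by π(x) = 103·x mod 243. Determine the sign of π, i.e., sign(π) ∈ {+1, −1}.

+1

Trace 106: π^k(106) = [106, 226, 193, 196, 19, 13, 124] for k=0..6.
The orbit structure of x ↦ 103x mod 243: 11 orbits of sizes [81, 81, 27, 27, 9, 9, 3, 3, 1, 1, 1].
With 11 cycles on 243 points, sign = (−1)^{243−11} = +1.
(103|243)_J = +1 (Zolotarev's lemma cross-check).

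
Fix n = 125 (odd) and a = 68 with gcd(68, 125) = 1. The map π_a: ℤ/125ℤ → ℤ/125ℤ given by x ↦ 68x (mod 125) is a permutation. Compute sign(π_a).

-1

Trace 57: π^k(57) = [57, 1, 68, 124] for k=0..3.
Decompose π into cycles: lengths [4, 4, 4, 4, 4, 4, 4, 4, 4, 4, 4, 4, 4, 4, 4, 4, 4, 4, 4, 4, 4, 4, 4, 4, 4, 4, 4, 4, 4, 4, 4, 1] (32 cycles, including the fixed point 0).
125 − 32 = 93 transpositions; sign(π) = (−1)^93 = -1.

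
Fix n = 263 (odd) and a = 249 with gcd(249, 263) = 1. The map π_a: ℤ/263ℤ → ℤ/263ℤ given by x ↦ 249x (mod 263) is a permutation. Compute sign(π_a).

Trace 129: π^k(129) = [129, 35, 36, 22, 218, 104, 122] for k=0..6.
The orbit structure of x ↦ 249x mod 263: 3 orbits of sizes [131, 131, 1].
With 3 cycles on 263 points, sign = (−1)^{263−3} = +1.

+1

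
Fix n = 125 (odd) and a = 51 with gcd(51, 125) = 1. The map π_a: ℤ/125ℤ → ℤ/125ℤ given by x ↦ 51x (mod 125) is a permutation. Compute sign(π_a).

Start at x=76: 76 → 1 → 51 → 101 → 26 → 76 (one orbit).
Cycle type of π: 5×20 + 1×25; total 45 cycles.
With 45 cycles on 125 points, sign = (−1)^{125−45} = +1.

+1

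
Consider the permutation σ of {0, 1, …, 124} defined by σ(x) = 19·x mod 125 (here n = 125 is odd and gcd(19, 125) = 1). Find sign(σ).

Start at x=31: 31 → 89 → 66 → 4 → 76 → 69 → 61 → … (one orbit).
Cycle type of π: 50×2 + 10×2 + 2×2 + 1; total 7 cycles.
125 − 7 = 118 transpositions; sign(π) = (−1)^118 = +1.
Zolotarev: (19|125) = +1, matching the cycle-count sign.

+1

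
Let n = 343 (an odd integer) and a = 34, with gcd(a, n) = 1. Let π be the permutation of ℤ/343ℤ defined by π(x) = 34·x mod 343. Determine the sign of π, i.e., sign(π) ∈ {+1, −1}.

Start at x=335: 335 → 71 → 13 → 99 → 279 → 225 → 104 → … (one orbit).
Cycle type of π: 98×3 + 14×3 + 2×3 + 1; total 10 cycles.
With 10 cycles on 343 points, sign = (−1)^{343−10} = -1.
Check: (34/343) = -1 by Zolotarev.

-1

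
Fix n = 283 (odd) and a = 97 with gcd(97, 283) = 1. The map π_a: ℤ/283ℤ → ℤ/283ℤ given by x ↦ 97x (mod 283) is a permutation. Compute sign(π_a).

Orbit of 208 under x↦97x: [208, 83, 127, 150, 117, 29, 266]… (length divides ord_283(97)).
3 cycles of lengths [141, 141, 1].
283 − 3 = 280 transpositions; sign(π) = (−1)^280 = +1.
Zolotarev: (97|283) = +1, matching the cycle-count sign.

+1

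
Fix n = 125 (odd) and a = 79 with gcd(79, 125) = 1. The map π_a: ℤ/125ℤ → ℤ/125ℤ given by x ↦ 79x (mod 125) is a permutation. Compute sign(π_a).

+1

Orbit of 81 under x↦79x: [81, 24, 21, 34, 61, 69, 76]… (length divides ord_125(79)).
Decompose π into cycles: lengths [50, 50, 10, 10, 2, 2, 1] (7 cycles, including the fixed point 0).
With 7 cycles on 125 points, sign = (−1)^{125−7} = +1.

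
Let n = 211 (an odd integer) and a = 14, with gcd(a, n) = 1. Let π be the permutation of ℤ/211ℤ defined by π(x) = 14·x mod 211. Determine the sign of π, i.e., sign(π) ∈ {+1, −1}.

Orbit of 1 under x↦14x: [1, 14, 196]… (length divides ord_211(14)).
π_14 has 71 disjoint cycles with lengths [3, 3, 3, 3, 3, 3, 3, 3, 3, 3, 3, 3, 3, 3, 3, 3, 3, 3, 3, 3, 3, 3, 3, 3, 3, 3, 3, 3, 3, 3, 3, 3, 3, 3, 3, 3, 3, 3, 3, 3, 3, 3, 3, 3, 3, 3, 3, 3, 3, 3, 3, 3, 3, 3, 3, 3, 3, 3, 3, 3, 3, 3, 3, 3, 3, 3, 3, 3, 3, 3, 1] on {0,…,210}.
With 71 cycles on 211 points, sign = (−1)^{211−71} = +1.
The Jacobi symbol (14|211) = +1 (Zolotarev) agrees.

+1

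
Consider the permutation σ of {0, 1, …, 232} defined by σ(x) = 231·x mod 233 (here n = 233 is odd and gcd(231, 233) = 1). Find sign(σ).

Orbit of 74 under x↦231x: [74, 85, 63, 107, 19, 195, 76]… (length divides ord_233(231)).
π_231 has 5 disjoint cycles with lengths [58, 58, 58, 58, 1] on {0,…,232}.
233 − 5 = 228 transpositions; sign(π) = (−1)^228 = +1.

+1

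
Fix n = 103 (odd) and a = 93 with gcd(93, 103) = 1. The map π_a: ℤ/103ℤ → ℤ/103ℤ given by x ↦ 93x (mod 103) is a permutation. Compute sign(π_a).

+1

Orbit of 66 under x↦93x: [66, 61, 8, 23, 79, 34, 72]… (length divides ord_103(93)).
Decompose π into cycles: lengths [17, 17, 17, 17, 17, 17, 1] (7 cycles, including the fixed point 0).
7 cycles on 103: each ℓ→(−1)^(ℓ−1), product (−1)^96 = +1.
Via Zolotarev, sign(π_{93}) = (93|103) = +1.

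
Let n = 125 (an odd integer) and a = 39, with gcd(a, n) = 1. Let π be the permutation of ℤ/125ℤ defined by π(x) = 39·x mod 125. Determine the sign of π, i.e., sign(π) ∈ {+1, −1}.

Orbit of 54 under x↦39x: [54, 106, 9, 101, 64, 121, 94]… (length divides ord_125(39)).
The orbit structure of x ↦ 39x mod 125: 7 orbits of sizes [50, 50, 10, 10, 2, 2, 1].
sign(π) = (−1)^{n − #cycles} = (−1)^{125−7} = (−1)^118 = +1.

+1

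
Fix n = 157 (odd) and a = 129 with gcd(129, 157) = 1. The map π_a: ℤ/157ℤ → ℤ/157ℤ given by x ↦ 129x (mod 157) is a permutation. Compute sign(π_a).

Start at x=156: 156 → 28 → 1 → 129 → 156 (one orbit).
The orbit structure of x ↦ 129x mod 157: 40 orbits of sizes [4, 4, 4, 4, 4, 4, 4, 4, 4, 4, 4, 4, 4, 4, 4, 4, 4, 4, 4, 4, 4, 4, 4, 4, 4, 4, 4, 4, 4, 4, 4, 4, 4, 4, 4, 4, 4, 4, 4, 1].
40 cycles on 157: each ℓ→(−1)^(ℓ−1), product (−1)^117 = -1.
Zolotarev: (129|157) = -1, matching the cycle-count sign.

-1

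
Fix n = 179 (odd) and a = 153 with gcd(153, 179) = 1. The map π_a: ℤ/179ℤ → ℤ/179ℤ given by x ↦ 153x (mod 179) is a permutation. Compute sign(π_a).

+1

Orbit of 52 under x↦153x: [52, 80, 68, 22, 144, 15, 147]… (length divides ord_179(153)).
3 cycles of lengths [89, 89, 1].
Σ(ℓ_i−1) = 179−3 = 176; sign = (−1)^176 = +1.
The Jacobi symbol (153|179) = +1 (Zolotarev) agrees.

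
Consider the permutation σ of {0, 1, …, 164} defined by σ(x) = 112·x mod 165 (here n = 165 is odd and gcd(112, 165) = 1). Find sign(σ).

Orbit of 7 under x↦112x: [7, 124, 28, 1, 112, 4, 118]… (length divides ord_165(112)).
Cycle type of π: 20×6 + 10×3 + 4×3 + 1×3; total 15 cycles.
sign(π) = (−1)^{n − #cycles} = (−1)^{165−15} = (−1)^150 = +1.
Zolotarev: (112|165) = +1, matching the cycle-count sign.

+1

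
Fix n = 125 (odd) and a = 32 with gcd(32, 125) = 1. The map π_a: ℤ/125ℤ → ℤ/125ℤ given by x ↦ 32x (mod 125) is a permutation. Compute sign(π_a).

-1

Start at x=18: 18 → 76 → 57 → 74 → 118 → 26 → 82 → … (one orbit).
π_32 has 12 disjoint cycles with lengths [20, 20, 20, 20, 20, 4, 4, 4, 4, 4, 4, 1] on {0,…,124}.
sign(π) = (−1)^{n − #cycles} = (−1)^{125−12} = (−1)^113 = -1.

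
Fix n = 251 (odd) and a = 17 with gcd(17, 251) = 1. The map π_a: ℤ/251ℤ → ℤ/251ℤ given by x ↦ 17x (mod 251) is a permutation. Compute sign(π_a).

+1

Start at x=85: 85 → 190 → 218 → 192 → 1 → 17 → 38 → … (one orbit).
Cycle type of π: 125×2 + 1; total 3 cycles.
With 3 cycles on 251 points, sign = (−1)^{251−3} = +1.
Via Zolotarev, sign(π_{17}) = (17|251) = +1.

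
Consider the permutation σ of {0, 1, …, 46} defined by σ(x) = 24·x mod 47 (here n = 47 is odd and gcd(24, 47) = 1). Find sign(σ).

+1

Start at x=6: 6 → 3 → 25 → 36 → 18 → 9 → 28 → … (one orbit).
Cycle type of π: 23×2 + 1; total 3 cycles.
With 3 cycles on 47 points, sign = (−1)^{47−3} = +1.
Via Zolotarev, sign(π_{24}) = (24|47) = +1.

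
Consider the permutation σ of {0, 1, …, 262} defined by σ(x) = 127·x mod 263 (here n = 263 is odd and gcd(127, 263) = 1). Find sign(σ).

Trace 205: π^k(205) = [205, 261, 9, 91, 248, 199, 25] for k=0..6.
Decompose π into cycles: lengths [262, 1] (2 cycles, including the fixed point 0).
263 − 2 = 261 transpositions; sign(π) = (−1)^261 = -1.
Via Zolotarev, sign(π_{127}) = (127|263) = -1.

-1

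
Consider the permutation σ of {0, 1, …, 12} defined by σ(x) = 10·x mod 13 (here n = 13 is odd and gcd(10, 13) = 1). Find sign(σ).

+1

Start at x=3: 3 → 4 → 1 → 10 → 9 → 12 → 3 (one orbit).
Cycle type of π: 6×2 + 1; total 3 cycles.
3 cycles on 13: each ℓ→(−1)^(ℓ−1), product (−1)^10 = +1.
The Jacobi symbol (10|13) = +1 (Zolotarev) agrees.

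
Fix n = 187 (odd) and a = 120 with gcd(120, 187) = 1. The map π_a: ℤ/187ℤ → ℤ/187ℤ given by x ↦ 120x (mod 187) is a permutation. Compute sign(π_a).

-1

Trace 120: π^k(120) = [120, 1] for k=0..1.
102 cycles of lengths [2, 2, 2, 2, 2, 2, 2, 2, 2, 2, 2, 2, 2, 2, 2, 2, 2, 2, 2, 2, 2, 2, 2, 2, 2, 2, 2, 2, 2, 2, 2, 2, 2, 2, 2, 2, 2, 2, 2, 2, 2, 2, 2, 2, 2, 2, 2, 2, 2, 2, 2, 2, 2, 2, 2, 2, 2, 2, 2, 2, 2, 2, 2, 2, 2, 2, 2, 2, 2, 2, 2, 2, 2, 2, 2, 2, 2, 2, 2, 2, 2, 2, 2, 2, 2, 1, 1, 1, 1, 1, 1, 1, 1, 1, 1, 1, 1, 1, 1, 1, 1, 1].
With 102 cycles on 187 points, sign = (−1)^{187−102} = -1.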